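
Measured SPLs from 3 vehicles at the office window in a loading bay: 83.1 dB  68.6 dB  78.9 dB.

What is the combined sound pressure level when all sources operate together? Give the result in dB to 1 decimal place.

84.6 dB

Converting to relative power and adding: 10^(83.1/10) + 10^(68.6/10) + 10^(78.9/10) = 2.89e+08.
L_total = 10·log₁₀(2.89e+08) = 84.6 dB.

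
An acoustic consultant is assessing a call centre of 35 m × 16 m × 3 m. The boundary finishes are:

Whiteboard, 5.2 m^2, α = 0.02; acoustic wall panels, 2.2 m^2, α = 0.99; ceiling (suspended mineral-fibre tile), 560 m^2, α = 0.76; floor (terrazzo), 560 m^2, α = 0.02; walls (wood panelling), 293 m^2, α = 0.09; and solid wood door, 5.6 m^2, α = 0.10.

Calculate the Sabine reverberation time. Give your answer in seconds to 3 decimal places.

0.580 s

Summing Sᵢαᵢ: 0.104 + 2.178 + 425.600 + 11.200 + 26.370 + 0.560 → A = 466.012 sabins.
V = 35·16·3 = 1680 m³.
RT60 = 0.161 · V / A = 0.161 × 1680 / 466.012 = 0.580 s.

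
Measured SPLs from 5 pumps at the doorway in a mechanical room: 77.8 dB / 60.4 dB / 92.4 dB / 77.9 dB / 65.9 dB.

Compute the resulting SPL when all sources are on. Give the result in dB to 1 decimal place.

92.7 dB

Σ 10^(Lᵢ/10) = 1.865e+09.
Combined level = 10 log₁₀(1.865e+09) = 92.7 dB.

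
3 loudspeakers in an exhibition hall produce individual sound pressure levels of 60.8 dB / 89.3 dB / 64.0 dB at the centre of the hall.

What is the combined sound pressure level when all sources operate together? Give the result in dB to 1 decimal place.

89.3 dB

Σ 10^(Lᵢ/10) = 8.549e+08.
L_total = 10·log₁₀(8.549e+08) = 89.3 dB.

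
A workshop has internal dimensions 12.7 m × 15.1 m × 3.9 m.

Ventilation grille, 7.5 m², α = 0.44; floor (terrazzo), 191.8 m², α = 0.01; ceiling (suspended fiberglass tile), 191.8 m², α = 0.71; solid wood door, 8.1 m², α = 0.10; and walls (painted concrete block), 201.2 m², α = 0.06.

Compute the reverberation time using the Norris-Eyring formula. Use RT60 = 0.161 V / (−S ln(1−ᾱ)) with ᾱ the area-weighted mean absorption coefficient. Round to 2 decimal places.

0.68 s

Total surface area S = 7.5 + 191.8 + 191.8 + 8.1 + 201.2 = 600.4 m².
Σ(Sᵢαᵢ) = 7.5·0.44 + 191.8·0.01 + 191.8·0.71 + 8.1·0.10 + 201.2·0.06 = 154.278.
ᾱ = 154.278 / 600.4 = 0.2570.
−S·ln(1−ᾱ) = −600.4 × ln(1 − 0.2570) = 178.354.
V = 12.7 × 15.1 × 3.9 = 747.903 m³.
RT60 = 0.161 × 747.903 / 178.354 = 0.68 s.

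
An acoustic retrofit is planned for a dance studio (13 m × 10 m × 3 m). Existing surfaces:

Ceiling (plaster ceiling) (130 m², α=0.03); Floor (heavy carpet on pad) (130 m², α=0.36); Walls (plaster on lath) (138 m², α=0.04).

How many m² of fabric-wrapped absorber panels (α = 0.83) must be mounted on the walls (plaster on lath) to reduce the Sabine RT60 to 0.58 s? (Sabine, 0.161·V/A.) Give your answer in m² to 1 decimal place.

A₁ = Σ Sᵢαᵢ = 130×0.03 + 130×0.36 + 138×0.04 = 56.220 sabins.
Required A₂ = 0.161·390/0.58 = 108.259 sabins.
Absorption to add: 108.259 − 56.220 = 52.039 sabins.
Net gain per m²: Δα = 0.83 − 0.04 = 0.79.
Panel area = 52.039 / 0.79 = 65.9 m².

65.9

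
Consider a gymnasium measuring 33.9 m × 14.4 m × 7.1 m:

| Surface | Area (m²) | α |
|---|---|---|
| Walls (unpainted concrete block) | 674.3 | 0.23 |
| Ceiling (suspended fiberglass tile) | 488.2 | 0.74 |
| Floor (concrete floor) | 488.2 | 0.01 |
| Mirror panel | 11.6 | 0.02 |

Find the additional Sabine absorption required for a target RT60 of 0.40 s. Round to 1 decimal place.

Total absorption A₁ = 674.3*0.23 + 488.2*0.74 + 488.2*0.01 + 11.6*0.02
  = 155.089 + 361.268 + 4.882 + 0.232 = 521.471 m² sabins.
For T = 0.40 s, need A₂ = 0.161·V/T = 0.161·3465.936/0.40 = 1395.039 sabins.
ΔA = A₂ − A₁ = 1395.039 − 521.471 = 873.6 sabins.

873.6 sabins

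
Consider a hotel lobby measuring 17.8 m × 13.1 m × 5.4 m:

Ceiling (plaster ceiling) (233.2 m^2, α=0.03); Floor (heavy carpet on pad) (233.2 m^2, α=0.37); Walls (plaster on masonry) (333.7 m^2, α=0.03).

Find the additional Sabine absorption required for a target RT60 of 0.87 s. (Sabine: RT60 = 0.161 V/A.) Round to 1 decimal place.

129.7 sabins

Equivalent absorption area: A₁ = 233.2×0.03 + 233.2×0.37 + 333.7×0.03 = 103.291 m^2.
V = 1259.172 m³. Required absorption A₂ = 0.161 × 1259.172 / 0.87 = 233.019 sabins.
ΔA = A₂ − A₁ = 233.019 − 103.291 = 129.7 sabins.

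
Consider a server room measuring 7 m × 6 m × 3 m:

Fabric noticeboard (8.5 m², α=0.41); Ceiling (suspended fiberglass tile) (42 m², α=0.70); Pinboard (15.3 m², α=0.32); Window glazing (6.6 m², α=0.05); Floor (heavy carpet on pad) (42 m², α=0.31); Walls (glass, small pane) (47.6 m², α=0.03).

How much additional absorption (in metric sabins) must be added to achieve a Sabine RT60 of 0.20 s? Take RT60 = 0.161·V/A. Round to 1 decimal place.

48.9 sabins

A₁ = Σ Sᵢαᵢ = 8.5*0.41 + 42*0.70 + 15.3*0.32 + 6.6*0.05 + 42*0.31 + 47.6*0.03 = 52.559 sabins.
For T = 0.20 s, need A₂ = 0.161·V/T = 0.161·126/0.20 = 101.430 sabins.
Shortfall: 101.430 − 52.559 = 48.9 sabins.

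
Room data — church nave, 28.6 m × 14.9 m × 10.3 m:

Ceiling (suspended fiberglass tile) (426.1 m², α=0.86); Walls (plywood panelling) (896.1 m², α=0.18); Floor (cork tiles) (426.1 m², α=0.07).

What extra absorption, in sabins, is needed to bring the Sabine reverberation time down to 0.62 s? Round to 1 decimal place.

582.2 sabins

A₁ = Σ Sᵢαᵢ = 426.1×0.86 + 896.1×0.18 + 426.1×0.07 = 557.571 sabins.
V = 4389.242 m³. Required absorption A₂ = 0.161 × 4389.242 / 0.62 = 1139.787 sabins.
Shortfall: 1139.787 − 557.571 = 582.2 sabins.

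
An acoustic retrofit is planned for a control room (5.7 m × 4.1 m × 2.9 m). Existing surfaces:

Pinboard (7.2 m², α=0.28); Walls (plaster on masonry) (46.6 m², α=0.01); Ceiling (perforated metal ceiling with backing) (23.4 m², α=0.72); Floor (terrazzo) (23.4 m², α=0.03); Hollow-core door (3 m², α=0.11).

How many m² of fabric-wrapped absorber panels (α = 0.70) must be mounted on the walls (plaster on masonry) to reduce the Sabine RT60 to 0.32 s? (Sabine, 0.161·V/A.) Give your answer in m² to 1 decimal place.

19.9

Summing Sᵢαᵢ: 2.016 + 0.466 + 16.848 + 0.702 + 0.330 → A₁ = 20.362 sabins.
V = 67.773 m³. Target absorption A₂ = 0.161 × 67.773 / 0.32 = 34.098 sabins.
ΔA needed = 34.098 − 20.362 = 13.736 sabins.
Net gain per m²: Δα = 0.70 − 0.01 = 0.69.
Area = ΔA/Δα = 13.736/0.69 = 19.9 m².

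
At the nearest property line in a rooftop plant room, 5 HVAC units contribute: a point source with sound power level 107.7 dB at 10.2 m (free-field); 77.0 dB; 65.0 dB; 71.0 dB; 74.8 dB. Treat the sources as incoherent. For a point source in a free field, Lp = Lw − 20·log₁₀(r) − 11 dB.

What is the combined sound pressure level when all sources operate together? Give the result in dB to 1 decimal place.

81.5 dB

Source at 10.2 m: Lp = 107.7 − 20·log₁₀(10.2) − 11 = 76.5 dB.
Σ 10^(Lᵢ/10) = 1.407e+08.
Combined level = 10 log₁₀(1.407e+08) = 81.5 dB.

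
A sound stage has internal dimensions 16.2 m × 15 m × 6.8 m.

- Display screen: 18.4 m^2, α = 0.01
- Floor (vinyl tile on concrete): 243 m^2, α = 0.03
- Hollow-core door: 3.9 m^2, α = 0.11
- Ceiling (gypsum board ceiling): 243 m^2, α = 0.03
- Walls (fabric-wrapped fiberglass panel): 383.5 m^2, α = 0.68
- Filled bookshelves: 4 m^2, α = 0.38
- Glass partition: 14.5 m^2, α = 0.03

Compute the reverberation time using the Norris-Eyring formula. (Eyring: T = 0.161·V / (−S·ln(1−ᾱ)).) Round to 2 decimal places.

0.80 seconds

S = Σ Sᵢ = 910.3 m^2.
Σ(Sᵢαᵢ) = 18.4×0.01 + 243×0.03 + 3.9×0.11 + 243×0.03 + 383.5×0.68 + 4×0.38 + 14.5×0.03 = 277.928.
Mean coefficient ᾱ = A/S = 0.3053.
−S·ln(1−ᾱ) = −910.3 × ln(1 − 0.3053) = 331.600.
V = 16.2 × 15 × 6.8 = 1652.4 m³.
RT60 = 0.161 × 1652.4 / 331.600 = 0.80 s.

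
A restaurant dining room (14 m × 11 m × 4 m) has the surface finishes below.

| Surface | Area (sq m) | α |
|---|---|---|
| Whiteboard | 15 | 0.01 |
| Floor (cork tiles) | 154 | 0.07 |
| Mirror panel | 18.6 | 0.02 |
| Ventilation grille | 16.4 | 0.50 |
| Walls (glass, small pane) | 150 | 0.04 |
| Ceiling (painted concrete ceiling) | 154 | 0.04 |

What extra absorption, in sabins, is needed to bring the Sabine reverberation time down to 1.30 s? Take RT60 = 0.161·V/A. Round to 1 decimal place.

Total absorption A₁ = 15×0.01 + 154×0.07 + 18.6×0.02 + 16.4×0.50 + 150×0.04 + 154×0.04
  = 0.150 + 10.780 + 0.372 + 8.200 + 6.000 + 6.160 = 31.662 sq m sabins.
V = 616 m³. Required absorption A₂ = 0.161 × 616 / 1.30 = 76.289 sabins.
Additional absorption ΔA = 76.289 − 31.662 = 44.6 sabins.

44.6 sabins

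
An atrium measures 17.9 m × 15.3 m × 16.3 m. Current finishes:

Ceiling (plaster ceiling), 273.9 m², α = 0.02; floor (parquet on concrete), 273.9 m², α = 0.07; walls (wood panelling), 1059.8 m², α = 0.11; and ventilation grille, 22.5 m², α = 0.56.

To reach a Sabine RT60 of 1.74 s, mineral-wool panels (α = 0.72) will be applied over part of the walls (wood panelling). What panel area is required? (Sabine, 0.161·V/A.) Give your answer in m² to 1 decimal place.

425.0

Equivalent absorption area: A₁ = 273.9·0.02 + 273.9·0.07 + 1059.8·0.11 + 22.5·0.56 = 153.829 m².
Required A₂ = 0.161·4464.081/1.74 = 413.056 sabins.
ΔA needed = 413.056 − 153.829 = 259.227 sabins.
Each m² of panel replacing the walls (wood panelling) adds (0.72 − 0.11) = 0.61 sabins.
Panel area = 259.227 / 0.61 = 425.0 m².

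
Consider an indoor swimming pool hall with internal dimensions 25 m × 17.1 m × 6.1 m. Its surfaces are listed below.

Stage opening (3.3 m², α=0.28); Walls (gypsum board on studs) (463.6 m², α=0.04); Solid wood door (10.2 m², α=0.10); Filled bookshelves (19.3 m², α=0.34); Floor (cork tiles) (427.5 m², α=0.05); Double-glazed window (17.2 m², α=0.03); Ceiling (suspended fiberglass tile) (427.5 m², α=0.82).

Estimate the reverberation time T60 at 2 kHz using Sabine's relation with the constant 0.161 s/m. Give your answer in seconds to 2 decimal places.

Total absorption A = 3.3·0.28 + 463.6·0.04 + 10.2·0.10 + 19.3·0.34 + 427.5·0.05 + 17.2·0.03 + 427.5·0.82
  = 0.924 + 18.544 + 1.020 + 6.562 + 21.375 + 0.516 + 350.550 = 399.491 m² sabins.
V = 25·17.1·6.1 = 2607.75 m³.
RT60 = 0.161 · V / A = 0.161 × 2607.75 / 399.491 = 1.05 s.

1.05 sec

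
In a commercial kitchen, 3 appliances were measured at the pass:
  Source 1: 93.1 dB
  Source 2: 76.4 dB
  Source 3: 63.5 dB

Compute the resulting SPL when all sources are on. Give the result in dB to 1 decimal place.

Sum in the linear (power) domain: Σ 10^(Lᵢ/10) = 10^(93.1/10) + 10^(76.4/10) + 10^(63.5/10) = 2.088e+09.
L_total = 10·log₁₀(2.088e+09) = 93.2 dB.

93.2 dB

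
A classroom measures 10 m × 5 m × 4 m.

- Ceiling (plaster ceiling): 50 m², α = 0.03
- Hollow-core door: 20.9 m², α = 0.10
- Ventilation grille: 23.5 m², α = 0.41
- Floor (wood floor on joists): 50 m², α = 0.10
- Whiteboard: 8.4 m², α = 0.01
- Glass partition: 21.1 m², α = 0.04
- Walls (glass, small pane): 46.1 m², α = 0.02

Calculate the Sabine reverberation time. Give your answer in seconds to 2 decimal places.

1.60 s

Total absorption A = 50×0.03 + 20.9×0.10 + 23.5×0.41 + 50×0.10 + 8.4×0.01 + 21.1×0.04 + 46.1×0.02
  = 1.500 + 2.090 + 9.635 + 5.000 + 0.084 + 0.844 + 0.922 = 20.075 m² sabins.
Volume V = 10 × 5 × 4 = 200 m³.
T = 0.161 V/A = 0.161·200/20.075 = 1.60 s.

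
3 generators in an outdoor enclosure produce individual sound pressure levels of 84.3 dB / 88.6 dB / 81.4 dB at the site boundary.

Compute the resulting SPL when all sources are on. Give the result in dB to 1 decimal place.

90.5 dB

Converting to relative power and adding: 10^(84.3/10) + 10^(88.6/10) + 10^(81.4/10) = 1.132e+09.
L_total = 10·log₁₀(1.132e+09) = 90.5 dB.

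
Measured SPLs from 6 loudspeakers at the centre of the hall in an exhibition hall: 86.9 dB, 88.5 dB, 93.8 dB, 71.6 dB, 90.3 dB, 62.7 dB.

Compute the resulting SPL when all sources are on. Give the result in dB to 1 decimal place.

Sum in the linear (power) domain: Σ 10^(Lᵢ/10) = 10^(86.9/10) + 10^(88.5/10) + 10^(93.8/10) + 10^(71.6/10) + 10^(90.3/10) + 10^(62.7/10) = 4.684e+09.
Combined level = 10 log₁₀(4.684e+09) = 96.7 dB.

96.7 dB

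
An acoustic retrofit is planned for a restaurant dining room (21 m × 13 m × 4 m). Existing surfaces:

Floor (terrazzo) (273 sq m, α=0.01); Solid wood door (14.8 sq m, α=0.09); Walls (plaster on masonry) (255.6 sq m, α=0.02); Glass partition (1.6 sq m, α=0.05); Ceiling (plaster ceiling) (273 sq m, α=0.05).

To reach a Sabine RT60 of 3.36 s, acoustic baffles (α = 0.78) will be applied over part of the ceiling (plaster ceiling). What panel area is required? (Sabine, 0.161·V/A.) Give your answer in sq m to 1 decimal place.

40.3

Total absorption A₁ = 273·0.01 + 14.8·0.09 + 255.6·0.02 + 1.6·0.05 + 273·0.05
  = 2.730 + 1.332 + 5.112 + 0.080 + 13.650 = 22.904 sq m sabins.
Required A₂ = 0.161·1092/3.36 = 52.325 sabins.
Absorption to add: 52.325 − 22.904 = 29.421 sabins.
Each sq m of panel replacing the ceiling (plaster ceiling) adds (0.78 − 0.05) = 0.73 sabins.
Panel area = 29.421 / 0.73 = 40.3 sq m.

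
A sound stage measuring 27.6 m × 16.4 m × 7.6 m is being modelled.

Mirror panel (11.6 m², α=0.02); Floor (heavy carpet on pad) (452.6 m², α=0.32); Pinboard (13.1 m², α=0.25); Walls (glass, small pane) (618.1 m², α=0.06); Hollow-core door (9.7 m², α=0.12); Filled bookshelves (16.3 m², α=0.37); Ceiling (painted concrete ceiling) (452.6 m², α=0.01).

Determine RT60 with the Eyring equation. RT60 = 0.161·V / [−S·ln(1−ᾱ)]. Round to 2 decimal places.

Total surface area S = 11.6 + 452.6 + 13.1 + 618.1 + 9.7 + 16.3 + 452.6 = 1574.0 m².
Absorption A = 11.6·0.02 + 452.6·0.32 + 13.1·0.25 + 618.1·0.06 + 9.7·0.12 + 16.3·0.37 + 452.6·0.01 = 197.146 sabins.
Mean coefficient ᾱ = A/S = 0.1253.
−S·ln(1−ᾱ) = −1574.0 × ln(1 − 0.1253) = 210.718.
V = 27.6 × 16.4 × 7.6 = 3440.064 m³.
RT60 = 0.161 × 3440.064 / 210.718 = 2.63 s.

2.63 sec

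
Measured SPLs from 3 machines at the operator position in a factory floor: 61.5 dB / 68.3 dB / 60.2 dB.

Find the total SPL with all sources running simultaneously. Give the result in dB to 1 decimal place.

69.6 dB

Σ 10^(Lᵢ/10) = 9.22e+06.
Combined level = 10 log₁₀(9.22e+06) = 69.6 dB.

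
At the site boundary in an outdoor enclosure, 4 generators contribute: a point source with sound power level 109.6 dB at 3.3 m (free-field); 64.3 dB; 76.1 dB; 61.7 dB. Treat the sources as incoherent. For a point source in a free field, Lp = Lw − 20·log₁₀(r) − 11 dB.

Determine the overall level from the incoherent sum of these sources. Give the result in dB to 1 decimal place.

Source at 3.3 m: Lp = 109.6 − 20·log₁₀(3.3) − 11 = 88.2 dB.
Converting to relative power and adding: 10^(88.2/10) + 10^(64.3/10) + 10^(76.1/10) + 10^(61.7/10) = 7.056e+08.
L_total = 10·log₁₀(7.056e+08) = 88.5 dB.

88.5 dB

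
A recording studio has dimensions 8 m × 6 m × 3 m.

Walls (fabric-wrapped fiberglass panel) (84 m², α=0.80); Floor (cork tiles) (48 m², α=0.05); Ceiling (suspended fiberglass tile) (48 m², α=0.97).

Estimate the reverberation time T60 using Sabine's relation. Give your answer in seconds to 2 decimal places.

A = Σ Sᵢαᵢ = 84×0.80 + 48×0.05 + 48×0.97 = 116.160 sabins.
Room volume: 144 m³.
Sabine: RT60 = 0.161 × 144 / 116.160 = 0.20 s.

0.20 s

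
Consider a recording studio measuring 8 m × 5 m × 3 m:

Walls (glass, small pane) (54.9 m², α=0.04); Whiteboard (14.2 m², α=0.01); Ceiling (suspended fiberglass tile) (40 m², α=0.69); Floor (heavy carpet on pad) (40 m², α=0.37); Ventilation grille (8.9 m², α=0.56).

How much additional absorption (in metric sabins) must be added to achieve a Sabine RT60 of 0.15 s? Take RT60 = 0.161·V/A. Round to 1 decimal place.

Summing Sᵢαᵢ: 2.196 + 0.142 + 27.600 + 14.800 + 4.984 → A₁ = 49.722 sabins.
For T = 0.15 s, need A₂ = 0.161·V/T = 0.161·120/0.15 = 128.800 sabins.
Additional absorption ΔA = 128.800 − 49.722 = 79.1 sabins.

79.1 sabins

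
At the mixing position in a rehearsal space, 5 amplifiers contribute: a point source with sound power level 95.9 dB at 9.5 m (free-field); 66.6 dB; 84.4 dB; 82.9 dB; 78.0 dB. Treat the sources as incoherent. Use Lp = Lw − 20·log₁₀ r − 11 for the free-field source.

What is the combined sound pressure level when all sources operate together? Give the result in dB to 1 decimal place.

Source at 9.5 m: Lp = 95.9 − 20·log₁₀(9.5) − 11 = 65.3 dB.
Converting to relative power and adding: 10^(65.3/10) + 10^(66.6/10) + 10^(84.4/10) + 10^(82.9/10) + 10^(78.0/10) = 5.415e+08.
Combined level = 10 log₁₀(5.415e+08) = 87.3 dB.

87.3 dB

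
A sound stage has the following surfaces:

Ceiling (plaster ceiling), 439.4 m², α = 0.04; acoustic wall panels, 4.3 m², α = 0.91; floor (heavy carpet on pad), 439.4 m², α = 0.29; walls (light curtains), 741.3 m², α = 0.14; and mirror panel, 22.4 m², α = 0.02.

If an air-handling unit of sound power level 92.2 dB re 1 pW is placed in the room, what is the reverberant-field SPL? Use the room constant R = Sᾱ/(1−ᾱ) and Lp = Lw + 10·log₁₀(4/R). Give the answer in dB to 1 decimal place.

73.5 dB

A = 253.145 sabins; S = 1646.8 m².
ᾱ = 253.145/1646.8 = 0.1537; R = Sᾱ/(1−ᾱ) = 253.145/(1−0.1537) = 299.120 m².
Lp = Lw + 10 log₁₀(4/R) = 92.2 -18.74 = 73.5 dB.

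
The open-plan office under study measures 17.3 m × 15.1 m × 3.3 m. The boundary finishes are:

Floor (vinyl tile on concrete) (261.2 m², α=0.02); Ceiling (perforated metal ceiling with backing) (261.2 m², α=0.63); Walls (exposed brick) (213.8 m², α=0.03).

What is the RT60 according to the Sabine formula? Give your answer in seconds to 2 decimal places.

Total absorption A = 261.2×0.02 + 261.2×0.63 + 213.8×0.03
  = 5.224 + 164.556 + 6.414 = 176.194 m² sabins.
Room volume: 862.059 m³.
T = 0.161 V/A = 0.161·862.059/176.194 = 0.79 s.

0.79 seconds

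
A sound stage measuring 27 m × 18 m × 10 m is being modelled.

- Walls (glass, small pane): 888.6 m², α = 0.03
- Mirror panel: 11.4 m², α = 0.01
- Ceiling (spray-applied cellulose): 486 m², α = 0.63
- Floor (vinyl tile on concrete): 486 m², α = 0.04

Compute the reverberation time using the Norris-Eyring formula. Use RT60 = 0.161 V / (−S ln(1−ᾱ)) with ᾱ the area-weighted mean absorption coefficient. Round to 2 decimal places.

2.00 seconds

S = Σ Sᵢ = 1872.0 m².
Σ(Sᵢαᵢ) = 888.6·0.03 + 11.4·0.01 + 486·0.63 + 486·0.04 = 352.392.
Mean coefficient ᾱ = A/S = 0.1882.
Eyring denominator: −S ln(1−ᾱ) = 390.314.
V = 27 × 18 × 10 = 4860 m³.
T = 0.161·V/[−S·ln(1−ᾱ)] = 0.161·4860/390.314 = 2.00 s.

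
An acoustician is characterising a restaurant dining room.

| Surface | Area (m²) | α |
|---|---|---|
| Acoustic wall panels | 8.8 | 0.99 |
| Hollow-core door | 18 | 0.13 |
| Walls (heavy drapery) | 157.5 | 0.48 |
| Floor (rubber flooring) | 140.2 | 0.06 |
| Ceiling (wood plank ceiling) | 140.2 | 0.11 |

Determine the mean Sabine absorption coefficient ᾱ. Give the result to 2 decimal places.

0.24

S = Σ Sᵢ = 8.8 + 18 + 157.5 + 140.2 + 140.2 = 464.7 m².
A = 8.8·0.99 + 18·0.13 + 157.5·0.48 + 140.2·0.06 + 140.2·0.11 = 110.486 sabins.
ᾱ = A/S = 0.24.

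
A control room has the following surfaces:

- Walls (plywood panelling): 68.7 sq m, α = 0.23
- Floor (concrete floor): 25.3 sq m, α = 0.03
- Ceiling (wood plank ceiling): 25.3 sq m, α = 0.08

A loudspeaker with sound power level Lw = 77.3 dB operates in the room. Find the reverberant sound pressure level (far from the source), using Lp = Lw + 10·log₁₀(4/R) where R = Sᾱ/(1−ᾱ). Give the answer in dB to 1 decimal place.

Σ(Sᵢαᵢ) = 68.7×0.23 + 25.3×0.03 + 25.3×0.08 = 18.584; total area S = 119.3 sq m.
ᾱ = 18.584/119.3 = 0.1558; R = Sᾱ/(1−ᾱ) = 18.584/(1−0.1558) = 22.014 sq m.
Lp = 77.3 + 10·log₁₀(4/22.014) = 77.3 + (-7.41) = 69.9 dB.

69.9 dB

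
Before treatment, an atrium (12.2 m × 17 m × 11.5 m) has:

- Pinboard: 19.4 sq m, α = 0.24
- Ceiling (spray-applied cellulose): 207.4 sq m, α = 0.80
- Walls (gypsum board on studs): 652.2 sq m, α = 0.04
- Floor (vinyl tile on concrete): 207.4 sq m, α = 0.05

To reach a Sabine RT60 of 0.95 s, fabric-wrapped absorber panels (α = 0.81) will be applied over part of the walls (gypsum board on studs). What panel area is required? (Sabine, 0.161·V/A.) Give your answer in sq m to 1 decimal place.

256.1

Equivalent absorption area: A₁ = 19.4×0.24 + 207.4×0.80 + 652.2×0.04 + 207.4×0.05 = 207.034 sq m.
V = 2385.1 m³. Target absorption A₂ = 0.161 × 2385.1 / 0.95 = 404.212 sabins.
ΔA needed = 404.212 − 207.034 = 197.178 sabins.
Each sq m of panel replacing the walls (gypsum board on studs) adds (0.81 − 0.04) = 0.77 sabins.
Panel area = 197.178 / 0.77 = 256.1 sq m.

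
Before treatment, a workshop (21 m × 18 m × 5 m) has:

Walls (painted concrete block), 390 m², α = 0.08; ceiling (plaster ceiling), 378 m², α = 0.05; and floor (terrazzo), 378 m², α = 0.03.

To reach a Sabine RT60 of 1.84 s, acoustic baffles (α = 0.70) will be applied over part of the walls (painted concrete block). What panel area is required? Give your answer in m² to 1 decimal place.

A₁ = Σ Sᵢαᵢ = 390·0.08 + 378·0.05 + 378·0.03 = 61.440 sabins.
V = 1890 m³. Target absorption A₂ = 0.161 × 1890 / 1.84 = 165.375 sabins.
ΔA needed = 165.375 − 61.440 = 103.935 sabins.
Each m² of panel replacing the walls (painted concrete block) adds (0.70 − 0.08) = 0.62 sabins.
Area = ΔA/Δα = 103.935/0.62 = 167.6 m².

167.6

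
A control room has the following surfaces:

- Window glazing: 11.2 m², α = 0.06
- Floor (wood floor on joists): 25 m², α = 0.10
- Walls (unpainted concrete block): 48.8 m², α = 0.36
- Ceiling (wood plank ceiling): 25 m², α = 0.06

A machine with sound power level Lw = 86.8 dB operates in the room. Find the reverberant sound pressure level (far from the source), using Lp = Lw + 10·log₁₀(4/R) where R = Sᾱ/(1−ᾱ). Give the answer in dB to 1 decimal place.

A = 22.240 sabins; S = 110.0 m².
ᾱ = 0.2022, so room constant R = A/(1−ᾱ) = 27.877 m².
Lp = Lw + 10 log₁₀(4/R) = 86.8 -8.43 = 78.4 dB.

78.4 dB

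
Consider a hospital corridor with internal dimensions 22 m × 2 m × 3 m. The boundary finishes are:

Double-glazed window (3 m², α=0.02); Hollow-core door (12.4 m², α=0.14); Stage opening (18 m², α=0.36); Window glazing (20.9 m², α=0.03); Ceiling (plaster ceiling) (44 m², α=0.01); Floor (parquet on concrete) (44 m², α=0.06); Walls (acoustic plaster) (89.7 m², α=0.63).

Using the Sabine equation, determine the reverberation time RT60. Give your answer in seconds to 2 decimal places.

0.31 seconds

Summing Sᵢαᵢ: 0.060 + 1.736 + 6.480 + 0.627 + 0.440 + 2.640 + 56.511 → A = 68.494 sabins.
Room volume: 132 m³.
Sabine: RT60 = 0.161 × 132 / 68.494 = 0.31 s.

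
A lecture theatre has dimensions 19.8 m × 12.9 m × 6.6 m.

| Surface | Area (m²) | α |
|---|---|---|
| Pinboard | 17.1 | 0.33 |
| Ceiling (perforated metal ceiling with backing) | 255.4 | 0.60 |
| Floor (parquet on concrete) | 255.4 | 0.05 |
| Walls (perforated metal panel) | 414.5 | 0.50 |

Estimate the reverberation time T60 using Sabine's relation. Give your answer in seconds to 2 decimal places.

0.72 seconds

Total absorption A = 17.1×0.33 + 255.4×0.60 + 255.4×0.05 + 414.5×0.50
  = 5.643 + 153.240 + 12.770 + 207.250 = 378.903 m² sabins.
Volume V = 19.8 × 12.9 × 6.6 = 1685.772 m³.
Sabine: RT60 = 0.161 × 1685.772 / 378.903 = 0.72 s.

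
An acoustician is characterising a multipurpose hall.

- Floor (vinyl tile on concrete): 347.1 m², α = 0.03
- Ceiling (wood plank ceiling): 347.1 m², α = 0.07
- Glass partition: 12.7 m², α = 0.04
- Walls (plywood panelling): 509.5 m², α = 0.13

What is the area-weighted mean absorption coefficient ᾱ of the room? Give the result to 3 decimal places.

S = Σ Sᵢ = 347.1 + 347.1 + 12.7 + 509.5 = 1216.4 m².
Σ(Sᵢαᵢ) = 347.1·0.03 + 347.1·0.07 + 12.7·0.04 + 509.5·0.13 = 101.453.
ᾱ = A/S = 0.083.

0.083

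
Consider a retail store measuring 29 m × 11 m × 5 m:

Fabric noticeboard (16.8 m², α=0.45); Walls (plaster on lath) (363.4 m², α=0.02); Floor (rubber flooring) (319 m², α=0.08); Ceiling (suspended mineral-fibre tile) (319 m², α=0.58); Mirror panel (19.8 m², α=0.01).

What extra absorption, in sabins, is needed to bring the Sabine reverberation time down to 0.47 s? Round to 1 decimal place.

Equivalent absorption area: A₁ = 16.8×0.45 + 363.4×0.02 + 319×0.08 + 319×0.58 + 19.8×0.01 = 225.566 m².
V = 1595 m³. Required absorption A₂ = 0.161 × 1595 / 0.47 = 546.372 sabins.
Shortfall: 546.372 − 225.566 = 320.8 sabins.

320.8 sabins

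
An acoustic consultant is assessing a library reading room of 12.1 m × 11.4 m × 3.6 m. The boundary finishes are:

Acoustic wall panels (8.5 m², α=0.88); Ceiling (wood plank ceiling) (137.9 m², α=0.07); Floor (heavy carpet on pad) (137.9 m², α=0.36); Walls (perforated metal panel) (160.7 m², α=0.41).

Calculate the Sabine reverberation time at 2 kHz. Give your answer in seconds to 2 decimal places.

Equivalent absorption area: A = 8.5*0.88 + 137.9*0.07 + 137.9*0.36 + 160.7*0.41 = 132.664 m².
Room volume: 496.584 m³.
T = 0.161 V/A = 0.161·496.584/132.664 = 0.60 s.

0.60 s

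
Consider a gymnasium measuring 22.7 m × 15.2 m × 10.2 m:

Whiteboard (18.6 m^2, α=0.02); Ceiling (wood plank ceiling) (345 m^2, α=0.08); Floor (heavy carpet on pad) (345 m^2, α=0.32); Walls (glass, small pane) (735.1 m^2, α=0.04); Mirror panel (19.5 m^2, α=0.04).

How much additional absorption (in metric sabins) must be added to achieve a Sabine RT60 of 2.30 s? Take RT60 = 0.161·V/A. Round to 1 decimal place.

77.8 sabins

Summing Sᵢαᵢ: 0.372 + 27.600 + 110.400 + 29.404 + 0.780 → A₁ = 168.556 sabins.
Target A₂ = 0.161·3519.408/2.30 = 246.359 sabins (V = 3519.408 m³).
Shortfall: 246.359 − 168.556 = 77.8 sabins.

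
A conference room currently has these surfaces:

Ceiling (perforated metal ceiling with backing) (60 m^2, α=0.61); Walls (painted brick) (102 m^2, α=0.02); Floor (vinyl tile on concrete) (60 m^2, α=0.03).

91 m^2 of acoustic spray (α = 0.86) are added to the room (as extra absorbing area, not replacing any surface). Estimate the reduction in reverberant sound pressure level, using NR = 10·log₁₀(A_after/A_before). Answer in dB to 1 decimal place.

4.7 dB

Summing Sᵢαᵢ: 36.600 + 2.040 + 1.800 → A_before = 40.440 sabins.
Treatment contributes 91·0.86 = 78.260 sabins.
A_after = 40.440 + 78.260 = 118.700 sabins.
NR = 10·log₁₀(118.700/40.440) = 4.7 dB.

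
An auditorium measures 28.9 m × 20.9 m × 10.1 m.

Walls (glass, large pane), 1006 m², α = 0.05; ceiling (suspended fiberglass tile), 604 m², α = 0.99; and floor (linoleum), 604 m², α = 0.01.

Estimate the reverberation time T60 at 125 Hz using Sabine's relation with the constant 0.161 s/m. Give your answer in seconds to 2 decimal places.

A = Σ Sᵢαᵢ = 1006×0.05 + 604×0.99 + 604×0.01 = 654.300 sabins.
Room volume: 6100.501 m³.
RT60 = 0.161 · V / A = 0.161 × 6100.501 / 654.300 = 1.50 s.

1.50 s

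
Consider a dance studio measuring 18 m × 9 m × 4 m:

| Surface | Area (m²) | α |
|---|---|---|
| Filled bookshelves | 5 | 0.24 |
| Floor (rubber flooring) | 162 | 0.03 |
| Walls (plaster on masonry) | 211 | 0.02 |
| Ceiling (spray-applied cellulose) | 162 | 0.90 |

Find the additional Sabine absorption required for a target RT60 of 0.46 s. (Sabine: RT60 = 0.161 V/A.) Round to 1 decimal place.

Summing Sᵢαᵢ: 1.200 + 4.860 + 4.220 + 145.800 → A₁ = 156.080 sabins.
Target A₂ = 0.161·648/0.46 = 226.800 sabins (V = 648 m³).
ΔA = A₂ − A₁ = 226.800 − 156.080 = 70.7 sabins.

70.7 sabins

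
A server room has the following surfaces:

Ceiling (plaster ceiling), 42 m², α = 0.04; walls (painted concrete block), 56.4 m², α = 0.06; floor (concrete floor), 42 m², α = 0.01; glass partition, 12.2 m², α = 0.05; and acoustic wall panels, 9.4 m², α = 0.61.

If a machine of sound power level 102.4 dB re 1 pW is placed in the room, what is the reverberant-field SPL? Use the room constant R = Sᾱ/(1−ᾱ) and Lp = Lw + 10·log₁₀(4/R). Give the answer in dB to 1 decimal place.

Σ(Sᵢαᵢ) = 42×0.04 + 56.4×0.06 + 42×0.01 + 12.2×0.05 + 9.4×0.61 = 11.828; total area S = 162.0 m².
ᾱ = 0.0730, so room constant R = A/(1−ᾱ) = 12.759 m².
Lp = 102.4 + 10·log₁₀(4/12.759) = 102.4 + (-5.04) = 97.4 dB.

97.4 dB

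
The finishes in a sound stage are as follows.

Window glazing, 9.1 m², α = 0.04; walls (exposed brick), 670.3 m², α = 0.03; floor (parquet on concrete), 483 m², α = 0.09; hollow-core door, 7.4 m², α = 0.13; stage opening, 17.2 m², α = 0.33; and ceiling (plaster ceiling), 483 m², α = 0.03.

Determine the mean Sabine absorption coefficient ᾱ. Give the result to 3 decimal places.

Total surface area S = 1670.0 m².
A = 9.1·0.04 + 670.3·0.03 + 483·0.09 + 7.4·0.13 + 17.2·0.33 + 483·0.03 = 85.071 sabins.
ᾱ = A/S = 0.051.

0.051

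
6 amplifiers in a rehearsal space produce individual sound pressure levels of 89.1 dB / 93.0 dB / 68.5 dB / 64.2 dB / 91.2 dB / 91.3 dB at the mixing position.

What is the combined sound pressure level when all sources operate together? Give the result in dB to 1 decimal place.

97.4 dB

Converting to relative power and adding: 10^(89.1/10) + 10^(93.0/10) + 10^(68.5/10) + 10^(64.2/10) + 10^(91.2/10) + 10^(91.3/10) = 5.485e+09.
Back to dB: 10·log₁₀ Σ = 97.4 dB.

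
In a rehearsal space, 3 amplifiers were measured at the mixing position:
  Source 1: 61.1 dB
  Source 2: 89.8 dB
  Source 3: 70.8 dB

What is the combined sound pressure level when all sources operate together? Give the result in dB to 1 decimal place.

Sum in the linear (power) domain: Σ 10^(Lᵢ/10) = 10^(61.1/10) + 10^(89.8/10) + 10^(70.8/10) = 9.683e+08.
Back to dB: 10·log₁₀ Σ = 89.9 dB.

89.9 dB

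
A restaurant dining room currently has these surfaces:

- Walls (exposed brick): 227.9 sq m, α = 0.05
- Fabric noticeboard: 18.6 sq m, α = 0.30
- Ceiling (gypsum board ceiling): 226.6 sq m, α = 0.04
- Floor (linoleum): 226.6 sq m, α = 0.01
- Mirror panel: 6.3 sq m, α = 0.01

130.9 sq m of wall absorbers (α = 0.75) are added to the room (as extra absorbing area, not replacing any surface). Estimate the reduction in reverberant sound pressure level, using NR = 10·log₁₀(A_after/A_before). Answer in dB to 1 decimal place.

6.5 dB

Equivalent absorption area: A_before = 227.9*0.05 + 18.6*0.30 + 226.6*0.04 + 226.6*0.01 + 6.3*0.01 = 28.368 sq m.
Treatment contributes 130.9·0.75 = 98.175 sabins.
A_after = 28.368 + 98.175 = 126.543 sabins.
NR = 10·log₁₀(126.543/28.368) = 6.5 dB.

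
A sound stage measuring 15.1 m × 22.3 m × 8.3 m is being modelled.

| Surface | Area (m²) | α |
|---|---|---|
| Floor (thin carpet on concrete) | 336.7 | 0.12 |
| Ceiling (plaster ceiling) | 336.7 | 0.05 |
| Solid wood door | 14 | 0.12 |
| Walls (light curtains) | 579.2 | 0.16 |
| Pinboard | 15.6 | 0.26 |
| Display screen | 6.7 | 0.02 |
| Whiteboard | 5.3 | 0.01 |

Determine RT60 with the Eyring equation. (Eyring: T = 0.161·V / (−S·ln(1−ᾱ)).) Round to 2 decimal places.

S = Σ Sᵢ = 1294.2 m².
Absorption A = 336.7·0.12 + 336.7·0.05 + 14·0.12 + 579.2·0.16 + 15.6·0.26 + 6.7·0.02 + 5.3·0.01 = 155.834 sabins.
ᾱ = 155.834 / 1294.2 = 0.1204.
−S·ln(1−ᾱ) = −1294.2 × ln(1 − 0.1204) = 166.030.
V = 15.1 × 22.3 × 8.3 = 2794.859 m³.
T = 0.161·V/[−S·ln(1−ᾱ)] = 0.161·2794.859/166.030 = 2.71 s.

2.71 seconds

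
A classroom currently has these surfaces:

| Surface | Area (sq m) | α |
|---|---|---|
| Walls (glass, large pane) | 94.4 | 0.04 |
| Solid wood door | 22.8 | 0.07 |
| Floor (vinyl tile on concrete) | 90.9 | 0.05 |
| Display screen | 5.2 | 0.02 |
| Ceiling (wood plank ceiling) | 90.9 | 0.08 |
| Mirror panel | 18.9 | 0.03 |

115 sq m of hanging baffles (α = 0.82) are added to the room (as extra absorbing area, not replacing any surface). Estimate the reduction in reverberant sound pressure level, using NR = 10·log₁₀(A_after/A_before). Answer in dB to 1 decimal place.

8.0 dB

Equivalent absorption area: A_before = 94.4·0.04 + 22.8·0.07 + 90.9·0.05 + 5.2·0.02 + 90.9·0.08 + 18.9·0.03 = 17.860 sq m.
Added absorption = 115 × 0.82 = 94.300 sabins.
A_after = 17.860 + 94.300 = 112.160 sabins.
Reduction = 10 log₁₀(A_after/A_before) = 10 log₁₀(6.2800) = 8.0 dB.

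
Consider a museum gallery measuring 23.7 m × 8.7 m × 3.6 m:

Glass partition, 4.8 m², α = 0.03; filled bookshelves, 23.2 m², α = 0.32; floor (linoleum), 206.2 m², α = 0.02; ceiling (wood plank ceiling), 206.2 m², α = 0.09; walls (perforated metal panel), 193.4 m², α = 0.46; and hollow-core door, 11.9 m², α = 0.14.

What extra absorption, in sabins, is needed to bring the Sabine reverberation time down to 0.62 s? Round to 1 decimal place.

Total absorption A₁ = 4.8*0.03 + 23.2*0.32 + 206.2*0.02 + 206.2*0.09 + 193.4*0.46 + 11.9*0.14
  = 0.144 + 7.424 + 4.124 + 18.558 + 88.964 + 1.666 = 120.880 m² sabins.
V = 742.284 m³. Required absorption A₂ = 0.161 × 742.284 / 0.62 = 192.754 sabins.
Shortfall: 192.754 − 120.880 = 71.9 sabins.

71.9 sabins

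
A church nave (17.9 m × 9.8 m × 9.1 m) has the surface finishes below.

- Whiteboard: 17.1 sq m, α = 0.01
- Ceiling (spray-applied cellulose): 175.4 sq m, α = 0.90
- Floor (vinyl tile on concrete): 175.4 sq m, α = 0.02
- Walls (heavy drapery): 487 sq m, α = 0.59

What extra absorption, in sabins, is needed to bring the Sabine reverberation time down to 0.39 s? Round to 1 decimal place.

210.1 sabins

Equivalent absorption area: A₁ = 17.1×0.01 + 175.4×0.90 + 175.4×0.02 + 487×0.59 = 448.869 sq m.
V = 1596.322 m³. Required absorption A₂ = 0.161 × 1596.322 / 0.39 = 658.994 sabins.
Shortfall: 658.994 − 448.869 = 210.1 sabins.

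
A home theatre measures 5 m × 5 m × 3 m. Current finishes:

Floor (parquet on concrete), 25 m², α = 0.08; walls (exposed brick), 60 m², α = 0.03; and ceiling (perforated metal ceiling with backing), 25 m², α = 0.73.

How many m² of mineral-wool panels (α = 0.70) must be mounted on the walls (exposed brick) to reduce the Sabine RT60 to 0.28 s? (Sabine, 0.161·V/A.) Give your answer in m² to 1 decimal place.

31.5

Summing Sᵢαᵢ: 2.000 + 1.800 + 18.250 → A₁ = 22.050 sabins.
V = 75 m³. Target absorption A₂ = 0.161 × 75 / 0.28 = 43.125 sabins.
Absorption to add: 43.125 − 22.050 = 21.075 sabins.
Net gain per m²: Δα = 0.70 − 0.03 = 0.67.
Area = ΔA/Δα = 21.075/0.67 = 31.5 m².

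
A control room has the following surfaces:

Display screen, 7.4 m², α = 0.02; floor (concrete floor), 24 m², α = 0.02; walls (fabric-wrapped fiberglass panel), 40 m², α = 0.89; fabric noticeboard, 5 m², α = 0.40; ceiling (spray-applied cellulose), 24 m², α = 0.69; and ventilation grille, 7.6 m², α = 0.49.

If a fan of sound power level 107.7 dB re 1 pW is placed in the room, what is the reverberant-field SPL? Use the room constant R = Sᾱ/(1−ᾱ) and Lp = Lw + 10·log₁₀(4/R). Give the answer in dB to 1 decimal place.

Σ(Sᵢαᵢ) = 7.4·0.02 + 24·0.02 + 40·0.89 + 5·0.40 + 24·0.69 + 7.6·0.49 = 58.512; total area S = 108.0 m².
ᾱ = 58.512/108.0 = 0.5418; R = Sᾱ/(1−ᾱ) = 58.512/(1−0.5418) = 127.700 m².
Lp = Lw + 10 log₁₀(4/R) = 107.7 -15.04 = 92.7 dB.

92.7 dB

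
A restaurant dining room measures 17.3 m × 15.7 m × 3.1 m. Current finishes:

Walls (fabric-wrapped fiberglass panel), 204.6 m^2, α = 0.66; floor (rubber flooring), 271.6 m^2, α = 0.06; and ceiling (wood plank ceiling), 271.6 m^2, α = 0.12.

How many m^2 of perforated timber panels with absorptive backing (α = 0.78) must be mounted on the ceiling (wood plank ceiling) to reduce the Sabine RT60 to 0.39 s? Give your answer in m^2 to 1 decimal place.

A₁ = Σ Sᵢαᵢ = 204.6×0.66 + 271.6×0.06 + 271.6×0.12 = 183.924 sabins.
Required A₂ = 0.161·841.991/0.39 = 347.591 sabins.
Absorption to add: 347.591 − 183.924 = 163.667 sabins.
Net gain per m^2: Δα = 0.78 − 0.12 = 0.66.
Panel area = 163.667 / 0.66 = 248.0 m^2.

248.0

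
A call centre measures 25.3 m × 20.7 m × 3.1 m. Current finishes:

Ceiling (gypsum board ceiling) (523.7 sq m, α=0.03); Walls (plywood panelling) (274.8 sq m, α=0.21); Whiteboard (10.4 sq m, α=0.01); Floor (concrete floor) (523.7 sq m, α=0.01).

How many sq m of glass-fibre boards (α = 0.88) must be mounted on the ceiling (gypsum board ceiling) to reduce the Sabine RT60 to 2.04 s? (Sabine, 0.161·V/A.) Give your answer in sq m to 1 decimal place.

A₁ = Σ Sᵢαᵢ = 523.7·0.03 + 274.8·0.21 + 10.4·0.01 + 523.7·0.01 = 78.760 sabins.
Required A₂ = 0.161·1623.501/2.04 = 128.129 sabins.
Absorption to add: 128.129 − 78.760 = 49.369 sabins.
Net gain per sq m: Δα = 0.88 − 0.03 = 0.85.
Area = ΔA/Δα = 49.369/0.85 = 58.1 sq m.

58.1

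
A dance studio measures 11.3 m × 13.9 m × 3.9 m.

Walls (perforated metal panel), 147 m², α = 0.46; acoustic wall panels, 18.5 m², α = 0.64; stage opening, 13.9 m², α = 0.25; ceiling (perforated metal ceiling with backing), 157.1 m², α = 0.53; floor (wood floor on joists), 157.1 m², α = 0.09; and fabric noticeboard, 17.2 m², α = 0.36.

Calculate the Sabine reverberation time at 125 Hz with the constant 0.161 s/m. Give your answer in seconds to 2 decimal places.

Summing Sᵢαᵢ: 67.620 + 11.840 + 3.475 + 83.263 + 14.139 + 6.192 → A = 186.529 sabins.
V = 11.3·13.9·3.9 = 612.573 m³.
Sabine: RT60 = 0.161 × 612.573 / 186.529 = 0.53 s.

0.53 seconds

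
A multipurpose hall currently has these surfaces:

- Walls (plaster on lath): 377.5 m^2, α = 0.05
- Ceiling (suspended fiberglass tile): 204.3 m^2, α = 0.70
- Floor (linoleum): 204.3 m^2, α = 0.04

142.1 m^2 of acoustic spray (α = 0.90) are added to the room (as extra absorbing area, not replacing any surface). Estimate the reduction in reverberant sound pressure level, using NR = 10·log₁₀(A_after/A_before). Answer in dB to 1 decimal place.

Equivalent absorption area: A_before = 377.5×0.05 + 204.3×0.70 + 204.3×0.04 = 170.057 m^2.
Added absorption = 142.1 × 0.90 = 127.890 sabins.
A_after = 170.057 + 127.890 = 297.947 sabins.
Reduction = 10 log₁₀(A_after/A_before) = 10 log₁₀(1.7520) = 2.4 dB.

2.4 dB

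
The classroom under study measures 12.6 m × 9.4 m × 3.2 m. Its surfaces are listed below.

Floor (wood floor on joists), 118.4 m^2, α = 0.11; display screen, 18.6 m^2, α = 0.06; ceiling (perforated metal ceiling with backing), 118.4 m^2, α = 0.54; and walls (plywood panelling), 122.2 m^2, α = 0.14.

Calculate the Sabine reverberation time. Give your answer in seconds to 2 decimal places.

Summing Sᵢαᵢ: 13.024 + 1.116 + 63.936 + 17.108 → A = 95.184 sabins.
Room volume: 379.008 m³.
RT60 = 0.161 · V / A = 0.161 × 379.008 / 95.184 = 0.64 s.

0.64 s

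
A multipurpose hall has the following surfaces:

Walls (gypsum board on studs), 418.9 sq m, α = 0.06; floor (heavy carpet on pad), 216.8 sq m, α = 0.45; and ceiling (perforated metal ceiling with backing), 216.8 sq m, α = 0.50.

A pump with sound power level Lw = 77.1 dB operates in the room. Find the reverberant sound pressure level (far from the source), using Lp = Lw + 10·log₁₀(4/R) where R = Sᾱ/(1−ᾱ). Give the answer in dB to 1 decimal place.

A = 231.094 sabins; S = 852.5 sq m.
ᾱ = 0.2711, so room constant R = A/(1−ᾱ) = 317.045 sq m.
Lp = 77.1 + 10·log₁₀(4/317.045) = 77.1 + (-18.99) = 58.1 dB.

58.1 dB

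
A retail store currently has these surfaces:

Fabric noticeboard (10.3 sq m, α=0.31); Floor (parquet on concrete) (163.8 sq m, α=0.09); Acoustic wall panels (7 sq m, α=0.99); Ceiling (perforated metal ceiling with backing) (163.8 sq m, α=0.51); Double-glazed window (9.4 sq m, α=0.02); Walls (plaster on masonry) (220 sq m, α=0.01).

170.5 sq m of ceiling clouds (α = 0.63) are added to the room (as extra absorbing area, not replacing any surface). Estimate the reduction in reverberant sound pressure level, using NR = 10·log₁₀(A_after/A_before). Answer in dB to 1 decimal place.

2.9 dB

Total absorption A_before = 10.3·0.31 + 163.8·0.09 + 7·0.99 + 163.8·0.51 + 9.4·0.02 + 220·0.01
  = 3.193 + 14.742 + 6.930 + 83.538 + 0.188 + 2.200 = 110.791 sq m sabins.
Treatment contributes 170.5·0.63 = 107.415 sabins.
New total A_after = 218.206 sabins.
Reduction = 10 log₁₀(A_after/A_before) = 10 log₁₀(1.9695) = 2.9 dB.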